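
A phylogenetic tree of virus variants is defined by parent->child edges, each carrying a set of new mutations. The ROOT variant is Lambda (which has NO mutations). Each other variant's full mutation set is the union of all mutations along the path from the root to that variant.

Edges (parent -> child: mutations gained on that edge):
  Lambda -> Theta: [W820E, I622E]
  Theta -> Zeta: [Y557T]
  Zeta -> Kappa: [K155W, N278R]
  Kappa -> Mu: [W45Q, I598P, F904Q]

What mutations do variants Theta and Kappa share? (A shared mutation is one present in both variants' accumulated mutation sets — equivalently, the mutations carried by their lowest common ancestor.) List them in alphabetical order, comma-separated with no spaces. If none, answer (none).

Accumulating mutations along path to Theta:
  At Lambda: gained [] -> total []
  At Theta: gained ['W820E', 'I622E'] -> total ['I622E', 'W820E']
Mutations(Theta) = ['I622E', 'W820E']
Accumulating mutations along path to Kappa:
  At Lambda: gained [] -> total []
  At Theta: gained ['W820E', 'I622E'] -> total ['I622E', 'W820E']
  At Zeta: gained ['Y557T'] -> total ['I622E', 'W820E', 'Y557T']
  At Kappa: gained ['K155W', 'N278R'] -> total ['I622E', 'K155W', 'N278R', 'W820E', 'Y557T']
Mutations(Kappa) = ['I622E', 'K155W', 'N278R', 'W820E', 'Y557T']
Intersection: ['I622E', 'W820E'] ∩ ['I622E', 'K155W', 'N278R', 'W820E', 'Y557T'] = ['I622E', 'W820E']

Answer: I622E,W820E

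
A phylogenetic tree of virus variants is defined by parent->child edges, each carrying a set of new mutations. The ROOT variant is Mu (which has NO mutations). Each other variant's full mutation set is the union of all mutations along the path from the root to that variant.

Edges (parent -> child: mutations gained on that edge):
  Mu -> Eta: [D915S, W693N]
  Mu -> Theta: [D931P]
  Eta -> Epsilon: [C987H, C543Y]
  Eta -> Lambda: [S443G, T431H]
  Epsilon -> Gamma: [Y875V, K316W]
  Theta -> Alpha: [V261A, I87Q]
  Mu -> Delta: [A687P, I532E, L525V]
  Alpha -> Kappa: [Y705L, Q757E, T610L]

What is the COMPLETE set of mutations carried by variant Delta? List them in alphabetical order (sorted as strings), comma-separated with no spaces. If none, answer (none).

At Mu: gained [] -> total []
At Delta: gained ['A687P', 'I532E', 'L525V'] -> total ['A687P', 'I532E', 'L525V']

Answer: A687P,I532E,L525V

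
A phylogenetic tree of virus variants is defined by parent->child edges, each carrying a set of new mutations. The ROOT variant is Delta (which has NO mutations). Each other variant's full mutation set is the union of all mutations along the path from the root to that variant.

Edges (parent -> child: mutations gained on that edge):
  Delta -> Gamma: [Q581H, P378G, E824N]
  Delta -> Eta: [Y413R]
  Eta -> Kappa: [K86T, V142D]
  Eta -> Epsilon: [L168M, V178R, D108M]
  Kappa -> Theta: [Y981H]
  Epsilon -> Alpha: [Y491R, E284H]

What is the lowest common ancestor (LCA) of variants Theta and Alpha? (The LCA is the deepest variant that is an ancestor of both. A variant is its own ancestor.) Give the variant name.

Path from root to Theta: Delta -> Eta -> Kappa -> Theta
  ancestors of Theta: {Delta, Eta, Kappa, Theta}
Path from root to Alpha: Delta -> Eta -> Epsilon -> Alpha
  ancestors of Alpha: {Delta, Eta, Epsilon, Alpha}
Common ancestors: {Delta, Eta}
Walk up from Alpha: Alpha (not in ancestors of Theta), Epsilon (not in ancestors of Theta), Eta (in ancestors of Theta), Delta (in ancestors of Theta)
Deepest common ancestor (LCA) = Eta

Answer: Eta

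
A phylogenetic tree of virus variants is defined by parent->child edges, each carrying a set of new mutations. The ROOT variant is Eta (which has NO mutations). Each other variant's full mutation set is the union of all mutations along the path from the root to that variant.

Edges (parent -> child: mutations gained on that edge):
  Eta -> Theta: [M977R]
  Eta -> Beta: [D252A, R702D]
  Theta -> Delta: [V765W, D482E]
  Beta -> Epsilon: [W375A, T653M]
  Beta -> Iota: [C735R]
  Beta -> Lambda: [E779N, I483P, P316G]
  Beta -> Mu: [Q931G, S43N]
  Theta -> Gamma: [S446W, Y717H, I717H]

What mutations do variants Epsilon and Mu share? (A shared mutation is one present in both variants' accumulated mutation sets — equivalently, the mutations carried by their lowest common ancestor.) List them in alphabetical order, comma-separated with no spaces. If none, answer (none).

Accumulating mutations along path to Epsilon:
  At Eta: gained [] -> total []
  At Beta: gained ['D252A', 'R702D'] -> total ['D252A', 'R702D']
  At Epsilon: gained ['W375A', 'T653M'] -> total ['D252A', 'R702D', 'T653M', 'W375A']
Mutations(Epsilon) = ['D252A', 'R702D', 'T653M', 'W375A']
Accumulating mutations along path to Mu:
  At Eta: gained [] -> total []
  At Beta: gained ['D252A', 'R702D'] -> total ['D252A', 'R702D']
  At Mu: gained ['Q931G', 'S43N'] -> total ['D252A', 'Q931G', 'R702D', 'S43N']
Mutations(Mu) = ['D252A', 'Q931G', 'R702D', 'S43N']
Intersection: ['D252A', 'R702D', 'T653M', 'W375A'] ∩ ['D252A', 'Q931G', 'R702D', 'S43N'] = ['D252A', 'R702D']

Answer: D252A,R702D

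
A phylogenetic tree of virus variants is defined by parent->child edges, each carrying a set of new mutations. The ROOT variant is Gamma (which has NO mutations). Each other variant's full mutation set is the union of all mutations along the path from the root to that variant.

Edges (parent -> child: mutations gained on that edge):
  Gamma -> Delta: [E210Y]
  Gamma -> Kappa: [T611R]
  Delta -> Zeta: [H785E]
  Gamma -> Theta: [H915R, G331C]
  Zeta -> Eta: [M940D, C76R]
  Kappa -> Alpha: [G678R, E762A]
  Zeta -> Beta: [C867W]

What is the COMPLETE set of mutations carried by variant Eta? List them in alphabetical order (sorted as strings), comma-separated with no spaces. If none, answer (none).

Answer: C76R,E210Y,H785E,M940D

Derivation:
At Gamma: gained [] -> total []
At Delta: gained ['E210Y'] -> total ['E210Y']
At Zeta: gained ['H785E'] -> total ['E210Y', 'H785E']
At Eta: gained ['M940D', 'C76R'] -> total ['C76R', 'E210Y', 'H785E', 'M940D']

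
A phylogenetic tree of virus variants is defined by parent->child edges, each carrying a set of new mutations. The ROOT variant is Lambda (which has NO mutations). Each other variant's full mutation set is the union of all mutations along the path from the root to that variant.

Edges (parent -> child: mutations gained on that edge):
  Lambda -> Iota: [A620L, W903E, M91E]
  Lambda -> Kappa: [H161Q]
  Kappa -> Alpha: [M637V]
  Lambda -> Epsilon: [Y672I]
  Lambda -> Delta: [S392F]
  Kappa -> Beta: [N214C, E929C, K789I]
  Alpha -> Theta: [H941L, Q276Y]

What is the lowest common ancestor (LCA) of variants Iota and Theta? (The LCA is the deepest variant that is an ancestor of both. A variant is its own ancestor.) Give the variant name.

Path from root to Iota: Lambda -> Iota
  ancestors of Iota: {Lambda, Iota}
Path from root to Theta: Lambda -> Kappa -> Alpha -> Theta
  ancestors of Theta: {Lambda, Kappa, Alpha, Theta}
Common ancestors: {Lambda}
Walk up from Theta: Theta (not in ancestors of Iota), Alpha (not in ancestors of Iota), Kappa (not in ancestors of Iota), Lambda (in ancestors of Iota)
Deepest common ancestor (LCA) = Lambda

Answer: Lambda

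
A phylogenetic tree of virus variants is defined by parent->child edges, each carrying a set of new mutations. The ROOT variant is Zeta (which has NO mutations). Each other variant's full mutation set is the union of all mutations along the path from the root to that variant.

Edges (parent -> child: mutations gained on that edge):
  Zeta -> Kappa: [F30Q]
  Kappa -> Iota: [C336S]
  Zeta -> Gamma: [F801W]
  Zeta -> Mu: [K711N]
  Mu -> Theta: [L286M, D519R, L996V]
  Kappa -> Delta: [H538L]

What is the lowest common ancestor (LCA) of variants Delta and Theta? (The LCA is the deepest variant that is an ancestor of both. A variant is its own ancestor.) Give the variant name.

Answer: Zeta

Derivation:
Path from root to Delta: Zeta -> Kappa -> Delta
  ancestors of Delta: {Zeta, Kappa, Delta}
Path from root to Theta: Zeta -> Mu -> Theta
  ancestors of Theta: {Zeta, Mu, Theta}
Common ancestors: {Zeta}
Walk up from Theta: Theta (not in ancestors of Delta), Mu (not in ancestors of Delta), Zeta (in ancestors of Delta)
Deepest common ancestor (LCA) = Zeta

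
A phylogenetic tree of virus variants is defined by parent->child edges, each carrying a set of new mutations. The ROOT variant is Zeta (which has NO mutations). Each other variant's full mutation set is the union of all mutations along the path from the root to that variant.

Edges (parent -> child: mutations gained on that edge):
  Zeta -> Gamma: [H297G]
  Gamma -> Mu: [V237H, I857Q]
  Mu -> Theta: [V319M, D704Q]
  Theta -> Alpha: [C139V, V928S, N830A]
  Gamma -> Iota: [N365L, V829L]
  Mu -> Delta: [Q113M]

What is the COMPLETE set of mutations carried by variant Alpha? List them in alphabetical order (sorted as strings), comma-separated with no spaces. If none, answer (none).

Answer: C139V,D704Q,H297G,I857Q,N830A,V237H,V319M,V928S

Derivation:
At Zeta: gained [] -> total []
At Gamma: gained ['H297G'] -> total ['H297G']
At Mu: gained ['V237H', 'I857Q'] -> total ['H297G', 'I857Q', 'V237H']
At Theta: gained ['V319M', 'D704Q'] -> total ['D704Q', 'H297G', 'I857Q', 'V237H', 'V319M']
At Alpha: gained ['C139V', 'V928S', 'N830A'] -> total ['C139V', 'D704Q', 'H297G', 'I857Q', 'N830A', 'V237H', 'V319M', 'V928S']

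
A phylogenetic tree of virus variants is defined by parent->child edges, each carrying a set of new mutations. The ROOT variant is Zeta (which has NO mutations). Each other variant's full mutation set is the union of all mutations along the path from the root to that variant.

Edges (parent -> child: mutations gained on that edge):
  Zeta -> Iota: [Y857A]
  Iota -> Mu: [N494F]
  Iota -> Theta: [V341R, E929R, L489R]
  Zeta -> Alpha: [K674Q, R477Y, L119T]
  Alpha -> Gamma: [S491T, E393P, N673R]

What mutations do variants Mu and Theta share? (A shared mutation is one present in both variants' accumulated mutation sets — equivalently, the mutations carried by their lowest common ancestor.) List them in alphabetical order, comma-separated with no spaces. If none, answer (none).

Accumulating mutations along path to Mu:
  At Zeta: gained [] -> total []
  At Iota: gained ['Y857A'] -> total ['Y857A']
  At Mu: gained ['N494F'] -> total ['N494F', 'Y857A']
Mutations(Mu) = ['N494F', 'Y857A']
Accumulating mutations along path to Theta:
  At Zeta: gained [] -> total []
  At Iota: gained ['Y857A'] -> total ['Y857A']
  At Theta: gained ['V341R', 'E929R', 'L489R'] -> total ['E929R', 'L489R', 'V341R', 'Y857A']
Mutations(Theta) = ['E929R', 'L489R', 'V341R', 'Y857A']
Intersection: ['N494F', 'Y857A'] ∩ ['E929R', 'L489R', 'V341R', 'Y857A'] = ['Y857A']

Answer: Y857A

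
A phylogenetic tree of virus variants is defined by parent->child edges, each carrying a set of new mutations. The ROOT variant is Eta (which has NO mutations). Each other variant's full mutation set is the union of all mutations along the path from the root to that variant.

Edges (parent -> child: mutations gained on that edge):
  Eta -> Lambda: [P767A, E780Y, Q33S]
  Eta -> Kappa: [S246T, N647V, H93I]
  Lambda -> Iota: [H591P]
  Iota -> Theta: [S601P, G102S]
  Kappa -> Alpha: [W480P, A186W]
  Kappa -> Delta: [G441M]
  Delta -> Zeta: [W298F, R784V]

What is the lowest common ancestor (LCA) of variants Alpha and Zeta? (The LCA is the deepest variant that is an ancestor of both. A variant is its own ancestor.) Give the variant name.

Path from root to Alpha: Eta -> Kappa -> Alpha
  ancestors of Alpha: {Eta, Kappa, Alpha}
Path from root to Zeta: Eta -> Kappa -> Delta -> Zeta
  ancestors of Zeta: {Eta, Kappa, Delta, Zeta}
Common ancestors: {Eta, Kappa}
Walk up from Zeta: Zeta (not in ancestors of Alpha), Delta (not in ancestors of Alpha), Kappa (in ancestors of Alpha), Eta (in ancestors of Alpha)
Deepest common ancestor (LCA) = Kappa

Answer: Kappa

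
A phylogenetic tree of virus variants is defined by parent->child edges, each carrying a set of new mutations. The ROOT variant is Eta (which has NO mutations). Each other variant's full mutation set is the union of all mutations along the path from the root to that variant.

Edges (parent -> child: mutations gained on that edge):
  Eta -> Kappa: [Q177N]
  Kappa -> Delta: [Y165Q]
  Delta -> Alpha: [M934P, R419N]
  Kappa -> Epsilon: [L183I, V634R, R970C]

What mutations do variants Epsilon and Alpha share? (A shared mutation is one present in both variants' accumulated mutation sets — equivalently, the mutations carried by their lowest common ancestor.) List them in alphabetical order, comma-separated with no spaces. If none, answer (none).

Accumulating mutations along path to Epsilon:
  At Eta: gained [] -> total []
  At Kappa: gained ['Q177N'] -> total ['Q177N']
  At Epsilon: gained ['L183I', 'V634R', 'R970C'] -> total ['L183I', 'Q177N', 'R970C', 'V634R']
Mutations(Epsilon) = ['L183I', 'Q177N', 'R970C', 'V634R']
Accumulating mutations along path to Alpha:
  At Eta: gained [] -> total []
  At Kappa: gained ['Q177N'] -> total ['Q177N']
  At Delta: gained ['Y165Q'] -> total ['Q177N', 'Y165Q']
  At Alpha: gained ['M934P', 'R419N'] -> total ['M934P', 'Q177N', 'R419N', 'Y165Q']
Mutations(Alpha) = ['M934P', 'Q177N', 'R419N', 'Y165Q']
Intersection: ['L183I', 'Q177N', 'R970C', 'V634R'] ∩ ['M934P', 'Q177N', 'R419N', 'Y165Q'] = ['Q177N']

Answer: Q177N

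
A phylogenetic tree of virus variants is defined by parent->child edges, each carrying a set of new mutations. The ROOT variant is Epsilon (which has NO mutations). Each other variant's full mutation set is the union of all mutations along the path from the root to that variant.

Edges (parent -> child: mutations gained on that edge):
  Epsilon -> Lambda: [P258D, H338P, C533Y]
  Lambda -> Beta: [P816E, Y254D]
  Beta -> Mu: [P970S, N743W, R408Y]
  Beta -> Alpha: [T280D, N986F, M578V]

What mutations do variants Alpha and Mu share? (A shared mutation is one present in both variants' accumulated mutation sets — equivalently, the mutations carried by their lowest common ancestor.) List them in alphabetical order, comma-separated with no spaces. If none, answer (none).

Accumulating mutations along path to Alpha:
  At Epsilon: gained [] -> total []
  At Lambda: gained ['P258D', 'H338P', 'C533Y'] -> total ['C533Y', 'H338P', 'P258D']
  At Beta: gained ['P816E', 'Y254D'] -> total ['C533Y', 'H338P', 'P258D', 'P816E', 'Y254D']
  At Alpha: gained ['T280D', 'N986F', 'M578V'] -> total ['C533Y', 'H338P', 'M578V', 'N986F', 'P258D', 'P816E', 'T280D', 'Y254D']
Mutations(Alpha) = ['C533Y', 'H338P', 'M578V', 'N986F', 'P258D', 'P816E', 'T280D', 'Y254D']
Accumulating mutations along path to Mu:
  At Epsilon: gained [] -> total []
  At Lambda: gained ['P258D', 'H338P', 'C533Y'] -> total ['C533Y', 'H338P', 'P258D']
  At Beta: gained ['P816E', 'Y254D'] -> total ['C533Y', 'H338P', 'P258D', 'P816E', 'Y254D']
  At Mu: gained ['P970S', 'N743W', 'R408Y'] -> total ['C533Y', 'H338P', 'N743W', 'P258D', 'P816E', 'P970S', 'R408Y', 'Y254D']
Mutations(Mu) = ['C533Y', 'H338P', 'N743W', 'P258D', 'P816E', 'P970S', 'R408Y', 'Y254D']
Intersection: ['C533Y', 'H338P', 'M578V', 'N986F', 'P258D', 'P816E', 'T280D', 'Y254D'] ∩ ['C533Y', 'H338P', 'N743W', 'P258D', 'P816E', 'P970S', 'R408Y', 'Y254D'] = ['C533Y', 'H338P', 'P258D', 'P816E', 'Y254D']

Answer: C533Y,H338P,P258D,P816E,Y254D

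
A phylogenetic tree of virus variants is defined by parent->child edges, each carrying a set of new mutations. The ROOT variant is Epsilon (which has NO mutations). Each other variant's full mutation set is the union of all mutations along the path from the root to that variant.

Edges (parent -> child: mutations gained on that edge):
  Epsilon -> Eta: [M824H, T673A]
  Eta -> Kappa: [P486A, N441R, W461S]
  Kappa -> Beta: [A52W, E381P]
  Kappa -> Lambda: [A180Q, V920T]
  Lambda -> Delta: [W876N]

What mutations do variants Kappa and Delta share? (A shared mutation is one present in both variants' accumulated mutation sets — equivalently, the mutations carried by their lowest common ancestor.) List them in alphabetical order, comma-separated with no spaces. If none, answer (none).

Accumulating mutations along path to Kappa:
  At Epsilon: gained [] -> total []
  At Eta: gained ['M824H', 'T673A'] -> total ['M824H', 'T673A']
  At Kappa: gained ['P486A', 'N441R', 'W461S'] -> total ['M824H', 'N441R', 'P486A', 'T673A', 'W461S']
Mutations(Kappa) = ['M824H', 'N441R', 'P486A', 'T673A', 'W461S']
Accumulating mutations along path to Delta:
  At Epsilon: gained [] -> total []
  At Eta: gained ['M824H', 'T673A'] -> total ['M824H', 'T673A']
  At Kappa: gained ['P486A', 'N441R', 'W461S'] -> total ['M824H', 'N441R', 'P486A', 'T673A', 'W461S']
  At Lambda: gained ['A180Q', 'V920T'] -> total ['A180Q', 'M824H', 'N441R', 'P486A', 'T673A', 'V920T', 'W461S']
  At Delta: gained ['W876N'] -> total ['A180Q', 'M824H', 'N441R', 'P486A', 'T673A', 'V920T', 'W461S', 'W876N']
Mutations(Delta) = ['A180Q', 'M824H', 'N441R', 'P486A', 'T673A', 'V920T', 'W461S', 'W876N']
Intersection: ['M824H', 'N441R', 'P486A', 'T673A', 'W461S'] ∩ ['A180Q', 'M824H', 'N441R', 'P486A', 'T673A', 'V920T', 'W461S', 'W876N'] = ['M824H', 'N441R', 'P486A', 'T673A', 'W461S']

Answer: M824H,N441R,P486A,T673A,W461S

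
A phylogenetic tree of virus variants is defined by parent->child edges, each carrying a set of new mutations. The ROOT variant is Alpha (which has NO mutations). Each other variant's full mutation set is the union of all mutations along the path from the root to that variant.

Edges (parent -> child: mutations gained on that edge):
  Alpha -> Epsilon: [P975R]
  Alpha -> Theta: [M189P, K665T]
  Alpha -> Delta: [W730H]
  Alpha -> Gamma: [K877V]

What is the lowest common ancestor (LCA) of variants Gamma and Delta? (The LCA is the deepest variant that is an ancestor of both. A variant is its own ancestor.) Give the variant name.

Answer: Alpha

Derivation:
Path from root to Gamma: Alpha -> Gamma
  ancestors of Gamma: {Alpha, Gamma}
Path from root to Delta: Alpha -> Delta
  ancestors of Delta: {Alpha, Delta}
Common ancestors: {Alpha}
Walk up from Delta: Delta (not in ancestors of Gamma), Alpha (in ancestors of Gamma)
Deepest common ancestor (LCA) = Alpha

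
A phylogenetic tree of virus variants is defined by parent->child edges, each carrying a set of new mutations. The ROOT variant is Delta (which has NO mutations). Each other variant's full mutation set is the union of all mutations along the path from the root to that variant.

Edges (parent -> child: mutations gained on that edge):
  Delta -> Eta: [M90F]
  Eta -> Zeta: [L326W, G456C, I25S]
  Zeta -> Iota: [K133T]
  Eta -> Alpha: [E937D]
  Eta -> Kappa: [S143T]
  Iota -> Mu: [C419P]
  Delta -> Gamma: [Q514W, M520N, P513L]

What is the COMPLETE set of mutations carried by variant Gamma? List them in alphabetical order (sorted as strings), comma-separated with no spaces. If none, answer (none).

Answer: M520N,P513L,Q514W

Derivation:
At Delta: gained [] -> total []
At Gamma: gained ['Q514W', 'M520N', 'P513L'] -> total ['M520N', 'P513L', 'Q514W']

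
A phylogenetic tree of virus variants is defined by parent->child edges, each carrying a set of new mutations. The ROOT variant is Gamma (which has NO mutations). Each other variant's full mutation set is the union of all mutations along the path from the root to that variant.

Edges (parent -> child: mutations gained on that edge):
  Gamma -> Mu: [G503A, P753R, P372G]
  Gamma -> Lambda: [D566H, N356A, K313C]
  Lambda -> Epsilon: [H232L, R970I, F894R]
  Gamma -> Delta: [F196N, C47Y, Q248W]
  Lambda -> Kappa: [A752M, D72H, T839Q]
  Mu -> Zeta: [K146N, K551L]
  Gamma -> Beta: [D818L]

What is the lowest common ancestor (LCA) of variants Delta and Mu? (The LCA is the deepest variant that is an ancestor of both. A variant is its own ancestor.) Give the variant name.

Answer: Gamma

Derivation:
Path from root to Delta: Gamma -> Delta
  ancestors of Delta: {Gamma, Delta}
Path from root to Mu: Gamma -> Mu
  ancestors of Mu: {Gamma, Mu}
Common ancestors: {Gamma}
Walk up from Mu: Mu (not in ancestors of Delta), Gamma (in ancestors of Delta)
Deepest common ancestor (LCA) = Gamma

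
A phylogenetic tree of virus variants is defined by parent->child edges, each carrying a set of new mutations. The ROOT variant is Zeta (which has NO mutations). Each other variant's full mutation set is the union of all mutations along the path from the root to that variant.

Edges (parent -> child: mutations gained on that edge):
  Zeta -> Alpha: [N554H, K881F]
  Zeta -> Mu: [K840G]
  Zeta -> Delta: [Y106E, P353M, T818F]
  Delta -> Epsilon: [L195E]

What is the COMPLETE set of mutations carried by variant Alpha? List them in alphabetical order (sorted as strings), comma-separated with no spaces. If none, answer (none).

Answer: K881F,N554H

Derivation:
At Zeta: gained [] -> total []
At Alpha: gained ['N554H', 'K881F'] -> total ['K881F', 'N554H']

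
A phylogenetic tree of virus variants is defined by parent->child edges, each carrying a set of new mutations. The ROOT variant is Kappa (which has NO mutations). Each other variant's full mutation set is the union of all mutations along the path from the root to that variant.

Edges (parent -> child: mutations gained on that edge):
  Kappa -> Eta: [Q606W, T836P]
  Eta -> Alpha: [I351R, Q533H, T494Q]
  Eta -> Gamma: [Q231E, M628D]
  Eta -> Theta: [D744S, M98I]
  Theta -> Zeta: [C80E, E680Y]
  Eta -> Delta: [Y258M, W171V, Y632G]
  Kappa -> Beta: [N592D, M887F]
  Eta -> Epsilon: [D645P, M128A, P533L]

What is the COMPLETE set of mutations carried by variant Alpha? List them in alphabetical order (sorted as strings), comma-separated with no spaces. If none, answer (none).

Answer: I351R,Q533H,Q606W,T494Q,T836P

Derivation:
At Kappa: gained [] -> total []
At Eta: gained ['Q606W', 'T836P'] -> total ['Q606W', 'T836P']
At Alpha: gained ['I351R', 'Q533H', 'T494Q'] -> total ['I351R', 'Q533H', 'Q606W', 'T494Q', 'T836P']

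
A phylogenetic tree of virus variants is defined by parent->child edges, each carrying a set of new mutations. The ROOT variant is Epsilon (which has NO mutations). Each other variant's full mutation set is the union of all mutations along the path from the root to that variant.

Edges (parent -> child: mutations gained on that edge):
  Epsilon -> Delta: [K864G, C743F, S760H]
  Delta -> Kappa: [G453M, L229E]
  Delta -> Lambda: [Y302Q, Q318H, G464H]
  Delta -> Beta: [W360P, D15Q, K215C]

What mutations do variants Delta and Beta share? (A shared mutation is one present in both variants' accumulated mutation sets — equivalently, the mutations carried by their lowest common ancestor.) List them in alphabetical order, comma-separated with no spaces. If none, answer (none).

Answer: C743F,K864G,S760H

Derivation:
Accumulating mutations along path to Delta:
  At Epsilon: gained [] -> total []
  At Delta: gained ['K864G', 'C743F', 'S760H'] -> total ['C743F', 'K864G', 'S760H']
Mutations(Delta) = ['C743F', 'K864G', 'S760H']
Accumulating mutations along path to Beta:
  At Epsilon: gained [] -> total []
  At Delta: gained ['K864G', 'C743F', 'S760H'] -> total ['C743F', 'K864G', 'S760H']
  At Beta: gained ['W360P', 'D15Q', 'K215C'] -> total ['C743F', 'D15Q', 'K215C', 'K864G', 'S760H', 'W360P']
Mutations(Beta) = ['C743F', 'D15Q', 'K215C', 'K864G', 'S760H', 'W360P']
Intersection: ['C743F', 'K864G', 'S760H'] ∩ ['C743F', 'D15Q', 'K215C', 'K864G', 'S760H', 'W360P'] = ['C743F', 'K864G', 'S760H']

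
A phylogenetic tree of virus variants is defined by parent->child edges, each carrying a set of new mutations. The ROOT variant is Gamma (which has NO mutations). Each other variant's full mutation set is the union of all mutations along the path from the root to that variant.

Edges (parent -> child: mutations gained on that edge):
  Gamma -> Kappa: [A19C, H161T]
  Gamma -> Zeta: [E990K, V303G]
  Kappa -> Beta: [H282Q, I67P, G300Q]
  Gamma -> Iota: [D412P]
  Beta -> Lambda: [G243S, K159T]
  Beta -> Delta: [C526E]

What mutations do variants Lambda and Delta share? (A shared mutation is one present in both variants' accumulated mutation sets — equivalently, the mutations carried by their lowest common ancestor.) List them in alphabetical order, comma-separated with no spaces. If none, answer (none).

Answer: A19C,G300Q,H161T,H282Q,I67P

Derivation:
Accumulating mutations along path to Lambda:
  At Gamma: gained [] -> total []
  At Kappa: gained ['A19C', 'H161T'] -> total ['A19C', 'H161T']
  At Beta: gained ['H282Q', 'I67P', 'G300Q'] -> total ['A19C', 'G300Q', 'H161T', 'H282Q', 'I67P']
  At Lambda: gained ['G243S', 'K159T'] -> total ['A19C', 'G243S', 'G300Q', 'H161T', 'H282Q', 'I67P', 'K159T']
Mutations(Lambda) = ['A19C', 'G243S', 'G300Q', 'H161T', 'H282Q', 'I67P', 'K159T']
Accumulating mutations along path to Delta:
  At Gamma: gained [] -> total []
  At Kappa: gained ['A19C', 'H161T'] -> total ['A19C', 'H161T']
  At Beta: gained ['H282Q', 'I67P', 'G300Q'] -> total ['A19C', 'G300Q', 'H161T', 'H282Q', 'I67P']
  At Delta: gained ['C526E'] -> total ['A19C', 'C526E', 'G300Q', 'H161T', 'H282Q', 'I67P']
Mutations(Delta) = ['A19C', 'C526E', 'G300Q', 'H161T', 'H282Q', 'I67P']
Intersection: ['A19C', 'G243S', 'G300Q', 'H161T', 'H282Q', 'I67P', 'K159T'] ∩ ['A19C', 'C526E', 'G300Q', 'H161T', 'H282Q', 'I67P'] = ['A19C', 'G300Q', 'H161T', 'H282Q', 'I67P']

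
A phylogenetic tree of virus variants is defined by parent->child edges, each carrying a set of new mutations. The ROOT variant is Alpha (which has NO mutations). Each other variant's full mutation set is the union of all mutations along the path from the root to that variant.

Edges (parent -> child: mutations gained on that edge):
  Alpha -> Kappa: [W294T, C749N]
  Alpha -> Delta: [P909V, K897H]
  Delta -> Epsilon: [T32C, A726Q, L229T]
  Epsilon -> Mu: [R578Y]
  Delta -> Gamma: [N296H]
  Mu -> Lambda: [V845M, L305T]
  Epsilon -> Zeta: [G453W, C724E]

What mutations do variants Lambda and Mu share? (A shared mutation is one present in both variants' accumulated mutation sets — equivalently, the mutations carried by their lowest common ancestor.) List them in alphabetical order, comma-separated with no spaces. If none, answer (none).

Answer: A726Q,K897H,L229T,P909V,R578Y,T32C

Derivation:
Accumulating mutations along path to Lambda:
  At Alpha: gained [] -> total []
  At Delta: gained ['P909V', 'K897H'] -> total ['K897H', 'P909V']
  At Epsilon: gained ['T32C', 'A726Q', 'L229T'] -> total ['A726Q', 'K897H', 'L229T', 'P909V', 'T32C']
  At Mu: gained ['R578Y'] -> total ['A726Q', 'K897H', 'L229T', 'P909V', 'R578Y', 'T32C']
  At Lambda: gained ['V845M', 'L305T'] -> total ['A726Q', 'K897H', 'L229T', 'L305T', 'P909V', 'R578Y', 'T32C', 'V845M']
Mutations(Lambda) = ['A726Q', 'K897H', 'L229T', 'L305T', 'P909V', 'R578Y', 'T32C', 'V845M']
Accumulating mutations along path to Mu:
  At Alpha: gained [] -> total []
  At Delta: gained ['P909V', 'K897H'] -> total ['K897H', 'P909V']
  At Epsilon: gained ['T32C', 'A726Q', 'L229T'] -> total ['A726Q', 'K897H', 'L229T', 'P909V', 'T32C']
  At Mu: gained ['R578Y'] -> total ['A726Q', 'K897H', 'L229T', 'P909V', 'R578Y', 'T32C']
Mutations(Mu) = ['A726Q', 'K897H', 'L229T', 'P909V', 'R578Y', 'T32C']
Intersection: ['A726Q', 'K897H', 'L229T', 'L305T', 'P909V', 'R578Y', 'T32C', 'V845M'] ∩ ['A726Q', 'K897H', 'L229T', 'P909V', 'R578Y', 'T32C'] = ['A726Q', 'K897H', 'L229T', 'P909V', 'R578Y', 'T32C']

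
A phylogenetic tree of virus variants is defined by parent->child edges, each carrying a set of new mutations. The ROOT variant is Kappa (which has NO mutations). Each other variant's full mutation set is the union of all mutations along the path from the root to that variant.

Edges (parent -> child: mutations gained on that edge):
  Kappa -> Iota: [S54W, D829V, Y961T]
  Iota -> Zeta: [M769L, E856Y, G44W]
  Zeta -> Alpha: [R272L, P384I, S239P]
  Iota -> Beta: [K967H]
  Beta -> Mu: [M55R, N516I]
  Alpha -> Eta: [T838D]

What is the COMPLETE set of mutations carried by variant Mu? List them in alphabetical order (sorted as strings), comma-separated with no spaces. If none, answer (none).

At Kappa: gained [] -> total []
At Iota: gained ['S54W', 'D829V', 'Y961T'] -> total ['D829V', 'S54W', 'Y961T']
At Beta: gained ['K967H'] -> total ['D829V', 'K967H', 'S54W', 'Y961T']
At Mu: gained ['M55R', 'N516I'] -> total ['D829V', 'K967H', 'M55R', 'N516I', 'S54W', 'Y961T']

Answer: D829V,K967H,M55R,N516I,S54W,Y961T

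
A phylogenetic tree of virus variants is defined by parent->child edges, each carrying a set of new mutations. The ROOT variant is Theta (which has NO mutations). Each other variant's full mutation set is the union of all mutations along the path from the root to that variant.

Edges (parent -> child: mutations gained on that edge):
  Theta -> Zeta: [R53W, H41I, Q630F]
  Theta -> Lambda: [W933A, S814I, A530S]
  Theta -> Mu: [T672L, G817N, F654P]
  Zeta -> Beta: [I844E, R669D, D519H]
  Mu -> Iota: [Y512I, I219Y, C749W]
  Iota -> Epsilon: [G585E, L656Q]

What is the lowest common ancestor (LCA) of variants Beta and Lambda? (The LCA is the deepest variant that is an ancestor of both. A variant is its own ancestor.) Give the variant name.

Path from root to Beta: Theta -> Zeta -> Beta
  ancestors of Beta: {Theta, Zeta, Beta}
Path from root to Lambda: Theta -> Lambda
  ancestors of Lambda: {Theta, Lambda}
Common ancestors: {Theta}
Walk up from Lambda: Lambda (not in ancestors of Beta), Theta (in ancestors of Beta)
Deepest common ancestor (LCA) = Theta

Answer: Theta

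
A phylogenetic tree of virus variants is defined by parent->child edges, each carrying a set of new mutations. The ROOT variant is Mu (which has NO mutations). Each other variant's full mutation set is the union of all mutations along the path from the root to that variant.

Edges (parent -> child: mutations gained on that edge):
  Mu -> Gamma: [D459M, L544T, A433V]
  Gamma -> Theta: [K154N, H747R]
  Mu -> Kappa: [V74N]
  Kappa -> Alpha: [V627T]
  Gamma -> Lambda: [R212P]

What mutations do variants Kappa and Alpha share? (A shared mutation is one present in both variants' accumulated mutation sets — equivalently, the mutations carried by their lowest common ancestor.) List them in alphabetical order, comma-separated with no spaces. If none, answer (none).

Answer: V74N

Derivation:
Accumulating mutations along path to Kappa:
  At Mu: gained [] -> total []
  At Kappa: gained ['V74N'] -> total ['V74N']
Mutations(Kappa) = ['V74N']
Accumulating mutations along path to Alpha:
  At Mu: gained [] -> total []
  At Kappa: gained ['V74N'] -> total ['V74N']
  At Alpha: gained ['V627T'] -> total ['V627T', 'V74N']
Mutations(Alpha) = ['V627T', 'V74N']
Intersection: ['V74N'] ∩ ['V627T', 'V74N'] = ['V74N']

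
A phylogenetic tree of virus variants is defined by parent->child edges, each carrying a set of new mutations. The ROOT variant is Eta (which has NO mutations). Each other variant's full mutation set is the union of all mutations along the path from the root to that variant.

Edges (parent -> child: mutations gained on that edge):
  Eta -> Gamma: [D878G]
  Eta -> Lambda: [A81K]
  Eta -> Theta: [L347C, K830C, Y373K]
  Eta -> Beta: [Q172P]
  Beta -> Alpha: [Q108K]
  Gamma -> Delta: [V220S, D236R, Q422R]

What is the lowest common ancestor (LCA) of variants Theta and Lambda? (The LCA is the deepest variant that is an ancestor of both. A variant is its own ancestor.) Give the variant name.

Path from root to Theta: Eta -> Theta
  ancestors of Theta: {Eta, Theta}
Path from root to Lambda: Eta -> Lambda
  ancestors of Lambda: {Eta, Lambda}
Common ancestors: {Eta}
Walk up from Lambda: Lambda (not in ancestors of Theta), Eta (in ancestors of Theta)
Deepest common ancestor (LCA) = Eta

Answer: Eta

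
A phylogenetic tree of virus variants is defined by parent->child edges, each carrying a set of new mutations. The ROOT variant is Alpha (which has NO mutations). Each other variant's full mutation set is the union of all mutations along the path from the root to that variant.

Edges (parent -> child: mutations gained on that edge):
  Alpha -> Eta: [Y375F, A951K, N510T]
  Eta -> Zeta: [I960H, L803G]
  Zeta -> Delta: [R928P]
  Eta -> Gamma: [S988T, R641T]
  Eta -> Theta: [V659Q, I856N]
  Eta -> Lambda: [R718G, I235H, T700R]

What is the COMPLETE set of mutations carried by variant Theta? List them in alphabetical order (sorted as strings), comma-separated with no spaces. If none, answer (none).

Answer: A951K,I856N,N510T,V659Q,Y375F

Derivation:
At Alpha: gained [] -> total []
At Eta: gained ['Y375F', 'A951K', 'N510T'] -> total ['A951K', 'N510T', 'Y375F']
At Theta: gained ['V659Q', 'I856N'] -> total ['A951K', 'I856N', 'N510T', 'V659Q', 'Y375F']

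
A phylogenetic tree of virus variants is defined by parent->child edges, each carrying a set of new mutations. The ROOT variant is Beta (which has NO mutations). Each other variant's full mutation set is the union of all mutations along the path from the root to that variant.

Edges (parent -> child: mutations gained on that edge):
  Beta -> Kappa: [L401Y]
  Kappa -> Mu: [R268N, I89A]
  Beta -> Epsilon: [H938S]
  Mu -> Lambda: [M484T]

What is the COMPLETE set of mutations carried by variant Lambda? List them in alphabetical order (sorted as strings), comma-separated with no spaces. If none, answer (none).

Answer: I89A,L401Y,M484T,R268N

Derivation:
At Beta: gained [] -> total []
At Kappa: gained ['L401Y'] -> total ['L401Y']
At Mu: gained ['R268N', 'I89A'] -> total ['I89A', 'L401Y', 'R268N']
At Lambda: gained ['M484T'] -> total ['I89A', 'L401Y', 'M484T', 'R268N']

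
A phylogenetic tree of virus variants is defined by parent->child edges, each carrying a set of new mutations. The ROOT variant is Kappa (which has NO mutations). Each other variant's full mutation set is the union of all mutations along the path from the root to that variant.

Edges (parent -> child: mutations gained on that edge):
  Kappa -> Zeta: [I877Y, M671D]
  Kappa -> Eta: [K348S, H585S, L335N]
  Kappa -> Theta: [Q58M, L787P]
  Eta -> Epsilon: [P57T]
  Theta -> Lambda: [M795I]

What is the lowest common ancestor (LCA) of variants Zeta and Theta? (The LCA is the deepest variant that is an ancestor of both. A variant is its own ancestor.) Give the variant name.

Path from root to Zeta: Kappa -> Zeta
  ancestors of Zeta: {Kappa, Zeta}
Path from root to Theta: Kappa -> Theta
  ancestors of Theta: {Kappa, Theta}
Common ancestors: {Kappa}
Walk up from Theta: Theta (not in ancestors of Zeta), Kappa (in ancestors of Zeta)
Deepest common ancestor (LCA) = Kappa

Answer: Kappa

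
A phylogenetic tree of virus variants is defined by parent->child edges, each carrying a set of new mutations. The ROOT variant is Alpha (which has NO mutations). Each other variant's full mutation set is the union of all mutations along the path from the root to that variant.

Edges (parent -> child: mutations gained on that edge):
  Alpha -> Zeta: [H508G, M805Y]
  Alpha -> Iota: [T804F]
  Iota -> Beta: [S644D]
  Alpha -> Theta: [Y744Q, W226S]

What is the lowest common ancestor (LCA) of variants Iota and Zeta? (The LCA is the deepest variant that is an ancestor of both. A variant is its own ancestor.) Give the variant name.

Path from root to Iota: Alpha -> Iota
  ancestors of Iota: {Alpha, Iota}
Path from root to Zeta: Alpha -> Zeta
  ancestors of Zeta: {Alpha, Zeta}
Common ancestors: {Alpha}
Walk up from Zeta: Zeta (not in ancestors of Iota), Alpha (in ancestors of Iota)
Deepest common ancestor (LCA) = Alpha

Answer: Alpha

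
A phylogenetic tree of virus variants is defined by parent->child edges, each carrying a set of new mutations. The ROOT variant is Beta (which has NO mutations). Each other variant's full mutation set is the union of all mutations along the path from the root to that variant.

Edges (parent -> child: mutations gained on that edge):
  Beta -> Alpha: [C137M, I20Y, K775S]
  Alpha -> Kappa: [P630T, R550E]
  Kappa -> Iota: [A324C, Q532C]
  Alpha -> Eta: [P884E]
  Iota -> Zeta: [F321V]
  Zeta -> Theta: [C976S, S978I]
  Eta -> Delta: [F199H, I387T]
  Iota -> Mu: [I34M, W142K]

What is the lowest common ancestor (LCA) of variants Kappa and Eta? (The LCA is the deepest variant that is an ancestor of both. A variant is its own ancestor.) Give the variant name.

Answer: Alpha

Derivation:
Path from root to Kappa: Beta -> Alpha -> Kappa
  ancestors of Kappa: {Beta, Alpha, Kappa}
Path from root to Eta: Beta -> Alpha -> Eta
  ancestors of Eta: {Beta, Alpha, Eta}
Common ancestors: {Beta, Alpha}
Walk up from Eta: Eta (not in ancestors of Kappa), Alpha (in ancestors of Kappa), Beta (in ancestors of Kappa)
Deepest common ancestor (LCA) = Alpha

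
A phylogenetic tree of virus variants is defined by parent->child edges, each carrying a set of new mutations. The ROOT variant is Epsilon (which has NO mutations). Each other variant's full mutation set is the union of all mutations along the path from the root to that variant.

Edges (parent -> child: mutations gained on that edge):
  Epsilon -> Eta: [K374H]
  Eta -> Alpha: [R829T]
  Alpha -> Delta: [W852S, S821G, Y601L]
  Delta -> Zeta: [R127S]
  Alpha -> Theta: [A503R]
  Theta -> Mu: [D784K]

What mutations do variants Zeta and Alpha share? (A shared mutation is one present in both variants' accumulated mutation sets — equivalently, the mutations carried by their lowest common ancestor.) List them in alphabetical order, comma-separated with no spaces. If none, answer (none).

Answer: K374H,R829T

Derivation:
Accumulating mutations along path to Zeta:
  At Epsilon: gained [] -> total []
  At Eta: gained ['K374H'] -> total ['K374H']
  At Alpha: gained ['R829T'] -> total ['K374H', 'R829T']
  At Delta: gained ['W852S', 'S821G', 'Y601L'] -> total ['K374H', 'R829T', 'S821G', 'W852S', 'Y601L']
  At Zeta: gained ['R127S'] -> total ['K374H', 'R127S', 'R829T', 'S821G', 'W852S', 'Y601L']
Mutations(Zeta) = ['K374H', 'R127S', 'R829T', 'S821G', 'W852S', 'Y601L']
Accumulating mutations along path to Alpha:
  At Epsilon: gained [] -> total []
  At Eta: gained ['K374H'] -> total ['K374H']
  At Alpha: gained ['R829T'] -> total ['K374H', 'R829T']
Mutations(Alpha) = ['K374H', 'R829T']
Intersection: ['K374H', 'R127S', 'R829T', 'S821G', 'W852S', 'Y601L'] ∩ ['K374H', 'R829T'] = ['K374H', 'R829T']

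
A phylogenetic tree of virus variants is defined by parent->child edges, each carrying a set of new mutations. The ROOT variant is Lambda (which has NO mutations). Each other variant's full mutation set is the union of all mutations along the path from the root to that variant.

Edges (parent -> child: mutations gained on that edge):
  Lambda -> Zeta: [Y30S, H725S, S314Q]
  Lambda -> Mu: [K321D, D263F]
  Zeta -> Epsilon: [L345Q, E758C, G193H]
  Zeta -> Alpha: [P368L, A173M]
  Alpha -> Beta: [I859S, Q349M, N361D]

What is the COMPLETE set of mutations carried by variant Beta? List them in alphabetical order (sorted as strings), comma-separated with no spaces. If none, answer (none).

At Lambda: gained [] -> total []
At Zeta: gained ['Y30S', 'H725S', 'S314Q'] -> total ['H725S', 'S314Q', 'Y30S']
At Alpha: gained ['P368L', 'A173M'] -> total ['A173M', 'H725S', 'P368L', 'S314Q', 'Y30S']
At Beta: gained ['I859S', 'Q349M', 'N361D'] -> total ['A173M', 'H725S', 'I859S', 'N361D', 'P368L', 'Q349M', 'S314Q', 'Y30S']

Answer: A173M,H725S,I859S,N361D,P368L,Q349M,S314Q,Y30S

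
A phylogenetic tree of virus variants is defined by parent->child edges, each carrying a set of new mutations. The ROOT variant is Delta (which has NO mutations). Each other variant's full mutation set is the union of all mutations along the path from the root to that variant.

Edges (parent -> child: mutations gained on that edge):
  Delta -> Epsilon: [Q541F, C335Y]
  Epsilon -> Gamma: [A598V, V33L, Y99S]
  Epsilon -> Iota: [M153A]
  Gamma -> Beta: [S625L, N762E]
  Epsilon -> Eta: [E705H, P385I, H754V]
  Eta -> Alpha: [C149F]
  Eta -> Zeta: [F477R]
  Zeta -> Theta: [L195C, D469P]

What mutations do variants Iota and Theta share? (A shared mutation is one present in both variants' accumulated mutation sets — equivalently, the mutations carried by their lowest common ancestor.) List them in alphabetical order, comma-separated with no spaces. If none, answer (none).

Accumulating mutations along path to Iota:
  At Delta: gained [] -> total []
  At Epsilon: gained ['Q541F', 'C335Y'] -> total ['C335Y', 'Q541F']
  At Iota: gained ['M153A'] -> total ['C335Y', 'M153A', 'Q541F']
Mutations(Iota) = ['C335Y', 'M153A', 'Q541F']
Accumulating mutations along path to Theta:
  At Delta: gained [] -> total []
  At Epsilon: gained ['Q541F', 'C335Y'] -> total ['C335Y', 'Q541F']
  At Eta: gained ['E705H', 'P385I', 'H754V'] -> total ['C335Y', 'E705H', 'H754V', 'P385I', 'Q541F']
  At Zeta: gained ['F477R'] -> total ['C335Y', 'E705H', 'F477R', 'H754V', 'P385I', 'Q541F']
  At Theta: gained ['L195C', 'D469P'] -> total ['C335Y', 'D469P', 'E705H', 'F477R', 'H754V', 'L195C', 'P385I', 'Q541F']
Mutations(Theta) = ['C335Y', 'D469P', 'E705H', 'F477R', 'H754V', 'L195C', 'P385I', 'Q541F']
Intersection: ['C335Y', 'M153A', 'Q541F'] ∩ ['C335Y', 'D469P', 'E705H', 'F477R', 'H754V', 'L195C', 'P385I', 'Q541F'] = ['C335Y', 'Q541F']

Answer: C335Y,Q541F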